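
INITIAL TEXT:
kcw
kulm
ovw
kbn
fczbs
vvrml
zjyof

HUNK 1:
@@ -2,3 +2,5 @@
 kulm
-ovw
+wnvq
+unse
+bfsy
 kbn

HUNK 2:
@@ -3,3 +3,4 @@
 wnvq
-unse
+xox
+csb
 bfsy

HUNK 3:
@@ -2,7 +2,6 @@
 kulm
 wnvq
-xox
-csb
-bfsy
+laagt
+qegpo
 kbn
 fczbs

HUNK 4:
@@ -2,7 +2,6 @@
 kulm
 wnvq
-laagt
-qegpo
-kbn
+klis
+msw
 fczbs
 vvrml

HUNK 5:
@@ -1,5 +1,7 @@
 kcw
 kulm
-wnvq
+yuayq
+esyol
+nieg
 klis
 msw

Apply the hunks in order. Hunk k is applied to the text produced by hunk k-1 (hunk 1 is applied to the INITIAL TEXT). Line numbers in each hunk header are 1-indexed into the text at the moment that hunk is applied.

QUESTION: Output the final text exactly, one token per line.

Answer: kcw
kulm
yuayq
esyol
nieg
klis
msw
fczbs
vvrml
zjyof

Derivation:
Hunk 1: at line 2 remove [ovw] add [wnvq,unse,bfsy] -> 9 lines: kcw kulm wnvq unse bfsy kbn fczbs vvrml zjyof
Hunk 2: at line 3 remove [unse] add [xox,csb] -> 10 lines: kcw kulm wnvq xox csb bfsy kbn fczbs vvrml zjyof
Hunk 3: at line 2 remove [xox,csb,bfsy] add [laagt,qegpo] -> 9 lines: kcw kulm wnvq laagt qegpo kbn fczbs vvrml zjyof
Hunk 4: at line 2 remove [laagt,qegpo,kbn] add [klis,msw] -> 8 lines: kcw kulm wnvq klis msw fczbs vvrml zjyof
Hunk 5: at line 1 remove [wnvq] add [yuayq,esyol,nieg] -> 10 lines: kcw kulm yuayq esyol nieg klis msw fczbs vvrml zjyof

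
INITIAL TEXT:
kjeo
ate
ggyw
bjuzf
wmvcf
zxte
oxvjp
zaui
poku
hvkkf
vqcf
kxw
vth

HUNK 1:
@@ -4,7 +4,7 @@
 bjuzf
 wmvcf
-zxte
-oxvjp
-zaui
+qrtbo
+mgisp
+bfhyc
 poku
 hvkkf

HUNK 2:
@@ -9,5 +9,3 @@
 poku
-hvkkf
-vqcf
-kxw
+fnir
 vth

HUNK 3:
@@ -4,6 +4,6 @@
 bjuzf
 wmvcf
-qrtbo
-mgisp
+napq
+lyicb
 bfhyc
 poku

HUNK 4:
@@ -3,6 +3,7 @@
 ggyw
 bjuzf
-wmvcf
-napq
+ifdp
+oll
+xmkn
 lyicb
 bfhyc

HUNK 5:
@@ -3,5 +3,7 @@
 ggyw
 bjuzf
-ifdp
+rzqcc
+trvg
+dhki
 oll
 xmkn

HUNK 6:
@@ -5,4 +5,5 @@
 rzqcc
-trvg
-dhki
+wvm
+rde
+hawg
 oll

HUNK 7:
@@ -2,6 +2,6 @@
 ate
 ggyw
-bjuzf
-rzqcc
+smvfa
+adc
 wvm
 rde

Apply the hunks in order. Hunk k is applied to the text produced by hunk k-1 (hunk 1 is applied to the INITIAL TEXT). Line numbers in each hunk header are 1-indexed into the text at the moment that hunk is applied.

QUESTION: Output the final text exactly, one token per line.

Answer: kjeo
ate
ggyw
smvfa
adc
wvm
rde
hawg
oll
xmkn
lyicb
bfhyc
poku
fnir
vth

Derivation:
Hunk 1: at line 4 remove [zxte,oxvjp,zaui] add [qrtbo,mgisp,bfhyc] -> 13 lines: kjeo ate ggyw bjuzf wmvcf qrtbo mgisp bfhyc poku hvkkf vqcf kxw vth
Hunk 2: at line 9 remove [hvkkf,vqcf,kxw] add [fnir] -> 11 lines: kjeo ate ggyw bjuzf wmvcf qrtbo mgisp bfhyc poku fnir vth
Hunk 3: at line 4 remove [qrtbo,mgisp] add [napq,lyicb] -> 11 lines: kjeo ate ggyw bjuzf wmvcf napq lyicb bfhyc poku fnir vth
Hunk 4: at line 3 remove [wmvcf,napq] add [ifdp,oll,xmkn] -> 12 lines: kjeo ate ggyw bjuzf ifdp oll xmkn lyicb bfhyc poku fnir vth
Hunk 5: at line 3 remove [ifdp] add [rzqcc,trvg,dhki] -> 14 lines: kjeo ate ggyw bjuzf rzqcc trvg dhki oll xmkn lyicb bfhyc poku fnir vth
Hunk 6: at line 5 remove [trvg,dhki] add [wvm,rde,hawg] -> 15 lines: kjeo ate ggyw bjuzf rzqcc wvm rde hawg oll xmkn lyicb bfhyc poku fnir vth
Hunk 7: at line 2 remove [bjuzf,rzqcc] add [smvfa,adc] -> 15 lines: kjeo ate ggyw smvfa adc wvm rde hawg oll xmkn lyicb bfhyc poku fnir vth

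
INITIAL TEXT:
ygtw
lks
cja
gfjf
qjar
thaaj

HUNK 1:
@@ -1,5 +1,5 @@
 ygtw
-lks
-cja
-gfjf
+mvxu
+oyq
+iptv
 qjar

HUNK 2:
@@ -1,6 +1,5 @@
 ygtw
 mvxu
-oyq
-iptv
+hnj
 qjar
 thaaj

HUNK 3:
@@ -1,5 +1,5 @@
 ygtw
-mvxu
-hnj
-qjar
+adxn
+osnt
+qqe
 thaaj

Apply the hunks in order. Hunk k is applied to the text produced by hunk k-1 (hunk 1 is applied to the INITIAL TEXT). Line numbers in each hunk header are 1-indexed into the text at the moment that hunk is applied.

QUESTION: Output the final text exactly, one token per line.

Hunk 1: at line 1 remove [lks,cja,gfjf] add [mvxu,oyq,iptv] -> 6 lines: ygtw mvxu oyq iptv qjar thaaj
Hunk 2: at line 1 remove [oyq,iptv] add [hnj] -> 5 lines: ygtw mvxu hnj qjar thaaj
Hunk 3: at line 1 remove [mvxu,hnj,qjar] add [adxn,osnt,qqe] -> 5 lines: ygtw adxn osnt qqe thaaj

Answer: ygtw
adxn
osnt
qqe
thaaj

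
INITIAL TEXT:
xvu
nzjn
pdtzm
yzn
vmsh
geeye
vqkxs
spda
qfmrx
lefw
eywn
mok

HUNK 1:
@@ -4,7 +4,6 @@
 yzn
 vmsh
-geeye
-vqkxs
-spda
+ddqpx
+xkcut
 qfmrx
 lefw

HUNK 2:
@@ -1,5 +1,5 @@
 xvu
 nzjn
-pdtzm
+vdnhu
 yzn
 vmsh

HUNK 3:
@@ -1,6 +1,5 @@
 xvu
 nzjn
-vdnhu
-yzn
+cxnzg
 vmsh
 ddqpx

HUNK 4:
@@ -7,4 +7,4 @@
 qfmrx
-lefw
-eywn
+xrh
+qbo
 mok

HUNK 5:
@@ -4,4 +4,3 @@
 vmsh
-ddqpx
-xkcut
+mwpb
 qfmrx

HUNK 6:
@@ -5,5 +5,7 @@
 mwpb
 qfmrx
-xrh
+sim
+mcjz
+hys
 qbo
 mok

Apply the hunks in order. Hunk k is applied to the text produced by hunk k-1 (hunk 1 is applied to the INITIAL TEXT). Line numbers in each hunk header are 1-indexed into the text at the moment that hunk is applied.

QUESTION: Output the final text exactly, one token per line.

Hunk 1: at line 4 remove [geeye,vqkxs,spda] add [ddqpx,xkcut] -> 11 lines: xvu nzjn pdtzm yzn vmsh ddqpx xkcut qfmrx lefw eywn mok
Hunk 2: at line 1 remove [pdtzm] add [vdnhu] -> 11 lines: xvu nzjn vdnhu yzn vmsh ddqpx xkcut qfmrx lefw eywn mok
Hunk 3: at line 1 remove [vdnhu,yzn] add [cxnzg] -> 10 lines: xvu nzjn cxnzg vmsh ddqpx xkcut qfmrx lefw eywn mok
Hunk 4: at line 7 remove [lefw,eywn] add [xrh,qbo] -> 10 lines: xvu nzjn cxnzg vmsh ddqpx xkcut qfmrx xrh qbo mok
Hunk 5: at line 4 remove [ddqpx,xkcut] add [mwpb] -> 9 lines: xvu nzjn cxnzg vmsh mwpb qfmrx xrh qbo mok
Hunk 6: at line 5 remove [xrh] add [sim,mcjz,hys] -> 11 lines: xvu nzjn cxnzg vmsh mwpb qfmrx sim mcjz hys qbo mok

Answer: xvu
nzjn
cxnzg
vmsh
mwpb
qfmrx
sim
mcjz
hys
qbo
mok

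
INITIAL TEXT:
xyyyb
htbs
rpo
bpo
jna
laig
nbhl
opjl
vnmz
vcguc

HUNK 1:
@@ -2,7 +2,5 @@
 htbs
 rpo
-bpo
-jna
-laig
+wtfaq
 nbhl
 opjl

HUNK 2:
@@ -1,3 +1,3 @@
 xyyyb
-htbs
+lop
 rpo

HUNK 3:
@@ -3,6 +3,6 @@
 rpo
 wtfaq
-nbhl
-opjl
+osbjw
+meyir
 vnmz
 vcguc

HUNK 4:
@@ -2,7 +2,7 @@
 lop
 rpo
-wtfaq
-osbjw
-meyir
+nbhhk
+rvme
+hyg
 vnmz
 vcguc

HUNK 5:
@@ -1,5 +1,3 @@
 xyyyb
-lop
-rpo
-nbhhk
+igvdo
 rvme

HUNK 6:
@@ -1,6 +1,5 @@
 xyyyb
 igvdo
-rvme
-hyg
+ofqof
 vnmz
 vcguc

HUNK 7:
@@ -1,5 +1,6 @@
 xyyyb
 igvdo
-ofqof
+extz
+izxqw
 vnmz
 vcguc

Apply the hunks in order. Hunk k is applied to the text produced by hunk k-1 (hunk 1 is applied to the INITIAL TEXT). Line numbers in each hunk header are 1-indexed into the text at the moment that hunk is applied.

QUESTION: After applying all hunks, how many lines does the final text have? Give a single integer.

Answer: 6

Derivation:
Hunk 1: at line 2 remove [bpo,jna,laig] add [wtfaq] -> 8 lines: xyyyb htbs rpo wtfaq nbhl opjl vnmz vcguc
Hunk 2: at line 1 remove [htbs] add [lop] -> 8 lines: xyyyb lop rpo wtfaq nbhl opjl vnmz vcguc
Hunk 3: at line 3 remove [nbhl,opjl] add [osbjw,meyir] -> 8 lines: xyyyb lop rpo wtfaq osbjw meyir vnmz vcguc
Hunk 4: at line 2 remove [wtfaq,osbjw,meyir] add [nbhhk,rvme,hyg] -> 8 lines: xyyyb lop rpo nbhhk rvme hyg vnmz vcguc
Hunk 5: at line 1 remove [lop,rpo,nbhhk] add [igvdo] -> 6 lines: xyyyb igvdo rvme hyg vnmz vcguc
Hunk 6: at line 1 remove [rvme,hyg] add [ofqof] -> 5 lines: xyyyb igvdo ofqof vnmz vcguc
Hunk 7: at line 1 remove [ofqof] add [extz,izxqw] -> 6 lines: xyyyb igvdo extz izxqw vnmz vcguc
Final line count: 6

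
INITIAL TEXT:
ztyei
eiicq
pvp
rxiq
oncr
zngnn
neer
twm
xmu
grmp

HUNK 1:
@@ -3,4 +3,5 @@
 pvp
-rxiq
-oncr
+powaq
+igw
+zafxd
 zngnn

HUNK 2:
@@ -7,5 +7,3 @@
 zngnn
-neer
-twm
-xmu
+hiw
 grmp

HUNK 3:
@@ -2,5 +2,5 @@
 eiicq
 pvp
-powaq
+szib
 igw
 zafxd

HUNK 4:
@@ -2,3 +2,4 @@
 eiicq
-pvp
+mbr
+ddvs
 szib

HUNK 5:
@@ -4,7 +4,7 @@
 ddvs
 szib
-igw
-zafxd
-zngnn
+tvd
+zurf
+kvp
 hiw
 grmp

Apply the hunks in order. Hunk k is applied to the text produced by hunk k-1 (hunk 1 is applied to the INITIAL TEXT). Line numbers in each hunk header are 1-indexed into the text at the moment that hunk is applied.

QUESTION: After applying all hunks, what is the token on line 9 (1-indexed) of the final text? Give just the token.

Hunk 1: at line 3 remove [rxiq,oncr] add [powaq,igw,zafxd] -> 11 lines: ztyei eiicq pvp powaq igw zafxd zngnn neer twm xmu grmp
Hunk 2: at line 7 remove [neer,twm,xmu] add [hiw] -> 9 lines: ztyei eiicq pvp powaq igw zafxd zngnn hiw grmp
Hunk 3: at line 2 remove [powaq] add [szib] -> 9 lines: ztyei eiicq pvp szib igw zafxd zngnn hiw grmp
Hunk 4: at line 2 remove [pvp] add [mbr,ddvs] -> 10 lines: ztyei eiicq mbr ddvs szib igw zafxd zngnn hiw grmp
Hunk 5: at line 4 remove [igw,zafxd,zngnn] add [tvd,zurf,kvp] -> 10 lines: ztyei eiicq mbr ddvs szib tvd zurf kvp hiw grmp
Final line 9: hiw

Answer: hiw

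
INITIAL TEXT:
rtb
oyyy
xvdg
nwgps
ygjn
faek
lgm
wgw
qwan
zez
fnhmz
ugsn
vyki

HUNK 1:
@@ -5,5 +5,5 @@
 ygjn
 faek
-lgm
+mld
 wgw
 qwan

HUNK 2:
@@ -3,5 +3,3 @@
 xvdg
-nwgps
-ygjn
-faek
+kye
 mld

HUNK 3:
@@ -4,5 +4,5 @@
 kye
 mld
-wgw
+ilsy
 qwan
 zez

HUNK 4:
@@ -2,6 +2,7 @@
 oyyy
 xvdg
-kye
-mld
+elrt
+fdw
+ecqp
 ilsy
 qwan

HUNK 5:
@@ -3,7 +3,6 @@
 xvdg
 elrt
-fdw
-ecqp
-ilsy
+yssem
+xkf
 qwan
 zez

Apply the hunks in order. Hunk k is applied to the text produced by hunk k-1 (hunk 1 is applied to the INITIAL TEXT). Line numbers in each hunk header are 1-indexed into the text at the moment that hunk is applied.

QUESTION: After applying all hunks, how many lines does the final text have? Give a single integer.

Hunk 1: at line 5 remove [lgm] add [mld] -> 13 lines: rtb oyyy xvdg nwgps ygjn faek mld wgw qwan zez fnhmz ugsn vyki
Hunk 2: at line 3 remove [nwgps,ygjn,faek] add [kye] -> 11 lines: rtb oyyy xvdg kye mld wgw qwan zez fnhmz ugsn vyki
Hunk 3: at line 4 remove [wgw] add [ilsy] -> 11 lines: rtb oyyy xvdg kye mld ilsy qwan zez fnhmz ugsn vyki
Hunk 4: at line 2 remove [kye,mld] add [elrt,fdw,ecqp] -> 12 lines: rtb oyyy xvdg elrt fdw ecqp ilsy qwan zez fnhmz ugsn vyki
Hunk 5: at line 3 remove [fdw,ecqp,ilsy] add [yssem,xkf] -> 11 lines: rtb oyyy xvdg elrt yssem xkf qwan zez fnhmz ugsn vyki
Final line count: 11

Answer: 11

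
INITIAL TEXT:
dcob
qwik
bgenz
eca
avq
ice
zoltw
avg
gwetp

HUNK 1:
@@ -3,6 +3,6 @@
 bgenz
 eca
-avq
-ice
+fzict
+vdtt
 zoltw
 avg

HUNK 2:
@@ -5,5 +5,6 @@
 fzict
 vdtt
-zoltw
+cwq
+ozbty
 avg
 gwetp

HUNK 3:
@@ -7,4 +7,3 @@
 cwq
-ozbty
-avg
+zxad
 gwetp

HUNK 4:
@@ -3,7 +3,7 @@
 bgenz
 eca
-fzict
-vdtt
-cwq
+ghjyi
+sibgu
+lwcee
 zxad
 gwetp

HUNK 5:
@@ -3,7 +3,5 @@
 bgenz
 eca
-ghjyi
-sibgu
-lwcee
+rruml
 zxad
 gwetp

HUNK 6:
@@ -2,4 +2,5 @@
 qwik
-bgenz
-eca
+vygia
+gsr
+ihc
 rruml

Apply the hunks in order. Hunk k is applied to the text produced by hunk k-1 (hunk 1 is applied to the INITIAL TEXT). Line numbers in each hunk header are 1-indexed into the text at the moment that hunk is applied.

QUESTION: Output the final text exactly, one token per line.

Hunk 1: at line 3 remove [avq,ice] add [fzict,vdtt] -> 9 lines: dcob qwik bgenz eca fzict vdtt zoltw avg gwetp
Hunk 2: at line 5 remove [zoltw] add [cwq,ozbty] -> 10 lines: dcob qwik bgenz eca fzict vdtt cwq ozbty avg gwetp
Hunk 3: at line 7 remove [ozbty,avg] add [zxad] -> 9 lines: dcob qwik bgenz eca fzict vdtt cwq zxad gwetp
Hunk 4: at line 3 remove [fzict,vdtt,cwq] add [ghjyi,sibgu,lwcee] -> 9 lines: dcob qwik bgenz eca ghjyi sibgu lwcee zxad gwetp
Hunk 5: at line 3 remove [ghjyi,sibgu,lwcee] add [rruml] -> 7 lines: dcob qwik bgenz eca rruml zxad gwetp
Hunk 6: at line 2 remove [bgenz,eca] add [vygia,gsr,ihc] -> 8 lines: dcob qwik vygia gsr ihc rruml zxad gwetp

Answer: dcob
qwik
vygia
gsr
ihc
rruml
zxad
gwetp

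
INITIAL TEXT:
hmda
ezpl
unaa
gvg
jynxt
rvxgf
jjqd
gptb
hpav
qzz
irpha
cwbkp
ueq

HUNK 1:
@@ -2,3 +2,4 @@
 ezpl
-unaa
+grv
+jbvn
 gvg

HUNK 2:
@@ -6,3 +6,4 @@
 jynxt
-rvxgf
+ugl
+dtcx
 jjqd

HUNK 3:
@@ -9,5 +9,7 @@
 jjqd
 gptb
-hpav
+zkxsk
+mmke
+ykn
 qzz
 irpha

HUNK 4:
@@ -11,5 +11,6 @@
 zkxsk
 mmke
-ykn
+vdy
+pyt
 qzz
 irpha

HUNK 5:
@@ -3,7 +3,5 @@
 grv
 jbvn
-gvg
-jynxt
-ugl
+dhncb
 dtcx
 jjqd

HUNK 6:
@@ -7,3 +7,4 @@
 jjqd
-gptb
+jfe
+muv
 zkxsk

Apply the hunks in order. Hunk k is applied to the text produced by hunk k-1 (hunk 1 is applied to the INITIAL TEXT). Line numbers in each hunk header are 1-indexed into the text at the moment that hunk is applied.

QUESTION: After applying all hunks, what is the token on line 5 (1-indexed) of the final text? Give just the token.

Answer: dhncb

Derivation:
Hunk 1: at line 2 remove [unaa] add [grv,jbvn] -> 14 lines: hmda ezpl grv jbvn gvg jynxt rvxgf jjqd gptb hpav qzz irpha cwbkp ueq
Hunk 2: at line 6 remove [rvxgf] add [ugl,dtcx] -> 15 lines: hmda ezpl grv jbvn gvg jynxt ugl dtcx jjqd gptb hpav qzz irpha cwbkp ueq
Hunk 3: at line 9 remove [hpav] add [zkxsk,mmke,ykn] -> 17 lines: hmda ezpl grv jbvn gvg jynxt ugl dtcx jjqd gptb zkxsk mmke ykn qzz irpha cwbkp ueq
Hunk 4: at line 11 remove [ykn] add [vdy,pyt] -> 18 lines: hmda ezpl grv jbvn gvg jynxt ugl dtcx jjqd gptb zkxsk mmke vdy pyt qzz irpha cwbkp ueq
Hunk 5: at line 3 remove [gvg,jynxt,ugl] add [dhncb] -> 16 lines: hmda ezpl grv jbvn dhncb dtcx jjqd gptb zkxsk mmke vdy pyt qzz irpha cwbkp ueq
Hunk 6: at line 7 remove [gptb] add [jfe,muv] -> 17 lines: hmda ezpl grv jbvn dhncb dtcx jjqd jfe muv zkxsk mmke vdy pyt qzz irpha cwbkp ueq
Final line 5: dhncb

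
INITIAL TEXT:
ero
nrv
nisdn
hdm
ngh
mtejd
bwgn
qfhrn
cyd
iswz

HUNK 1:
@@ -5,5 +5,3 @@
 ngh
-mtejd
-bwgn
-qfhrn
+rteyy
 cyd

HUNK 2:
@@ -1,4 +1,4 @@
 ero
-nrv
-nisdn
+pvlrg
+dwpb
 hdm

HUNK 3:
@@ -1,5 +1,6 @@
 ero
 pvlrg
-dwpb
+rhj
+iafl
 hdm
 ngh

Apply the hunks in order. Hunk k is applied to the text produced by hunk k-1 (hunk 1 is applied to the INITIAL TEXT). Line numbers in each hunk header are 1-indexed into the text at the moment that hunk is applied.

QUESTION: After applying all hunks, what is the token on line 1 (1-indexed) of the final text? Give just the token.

Answer: ero

Derivation:
Hunk 1: at line 5 remove [mtejd,bwgn,qfhrn] add [rteyy] -> 8 lines: ero nrv nisdn hdm ngh rteyy cyd iswz
Hunk 2: at line 1 remove [nrv,nisdn] add [pvlrg,dwpb] -> 8 lines: ero pvlrg dwpb hdm ngh rteyy cyd iswz
Hunk 3: at line 1 remove [dwpb] add [rhj,iafl] -> 9 lines: ero pvlrg rhj iafl hdm ngh rteyy cyd iswz
Final line 1: ero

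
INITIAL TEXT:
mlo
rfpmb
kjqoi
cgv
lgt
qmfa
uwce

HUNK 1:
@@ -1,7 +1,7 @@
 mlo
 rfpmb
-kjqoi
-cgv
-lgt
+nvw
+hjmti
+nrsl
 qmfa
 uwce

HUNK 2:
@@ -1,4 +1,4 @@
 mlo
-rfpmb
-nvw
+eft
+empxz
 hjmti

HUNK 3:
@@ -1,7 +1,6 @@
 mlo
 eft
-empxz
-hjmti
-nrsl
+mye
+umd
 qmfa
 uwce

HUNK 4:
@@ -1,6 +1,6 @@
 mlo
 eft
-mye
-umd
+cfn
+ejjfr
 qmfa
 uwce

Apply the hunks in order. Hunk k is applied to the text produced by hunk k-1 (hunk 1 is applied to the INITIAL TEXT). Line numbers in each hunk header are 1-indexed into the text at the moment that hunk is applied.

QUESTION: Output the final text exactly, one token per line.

Answer: mlo
eft
cfn
ejjfr
qmfa
uwce

Derivation:
Hunk 1: at line 1 remove [kjqoi,cgv,lgt] add [nvw,hjmti,nrsl] -> 7 lines: mlo rfpmb nvw hjmti nrsl qmfa uwce
Hunk 2: at line 1 remove [rfpmb,nvw] add [eft,empxz] -> 7 lines: mlo eft empxz hjmti nrsl qmfa uwce
Hunk 3: at line 1 remove [empxz,hjmti,nrsl] add [mye,umd] -> 6 lines: mlo eft mye umd qmfa uwce
Hunk 4: at line 1 remove [mye,umd] add [cfn,ejjfr] -> 6 lines: mlo eft cfn ejjfr qmfa uwce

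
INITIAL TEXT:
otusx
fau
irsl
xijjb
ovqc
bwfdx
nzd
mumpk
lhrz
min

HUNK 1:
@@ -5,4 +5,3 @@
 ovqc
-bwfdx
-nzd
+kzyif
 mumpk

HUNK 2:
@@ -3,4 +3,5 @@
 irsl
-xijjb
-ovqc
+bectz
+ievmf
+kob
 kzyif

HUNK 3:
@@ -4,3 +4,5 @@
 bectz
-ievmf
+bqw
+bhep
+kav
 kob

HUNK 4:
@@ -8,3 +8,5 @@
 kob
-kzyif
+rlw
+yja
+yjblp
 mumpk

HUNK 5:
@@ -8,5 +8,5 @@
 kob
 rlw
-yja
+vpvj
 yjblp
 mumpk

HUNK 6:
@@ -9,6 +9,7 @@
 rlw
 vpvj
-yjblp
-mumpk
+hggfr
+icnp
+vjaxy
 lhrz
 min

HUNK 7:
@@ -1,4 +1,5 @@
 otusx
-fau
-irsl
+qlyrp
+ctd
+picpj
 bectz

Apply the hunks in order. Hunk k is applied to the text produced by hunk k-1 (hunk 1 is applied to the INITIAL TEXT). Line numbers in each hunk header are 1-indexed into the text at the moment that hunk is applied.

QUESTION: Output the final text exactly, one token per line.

Hunk 1: at line 5 remove [bwfdx,nzd] add [kzyif] -> 9 lines: otusx fau irsl xijjb ovqc kzyif mumpk lhrz min
Hunk 2: at line 3 remove [xijjb,ovqc] add [bectz,ievmf,kob] -> 10 lines: otusx fau irsl bectz ievmf kob kzyif mumpk lhrz min
Hunk 3: at line 4 remove [ievmf] add [bqw,bhep,kav] -> 12 lines: otusx fau irsl bectz bqw bhep kav kob kzyif mumpk lhrz min
Hunk 4: at line 8 remove [kzyif] add [rlw,yja,yjblp] -> 14 lines: otusx fau irsl bectz bqw bhep kav kob rlw yja yjblp mumpk lhrz min
Hunk 5: at line 8 remove [yja] add [vpvj] -> 14 lines: otusx fau irsl bectz bqw bhep kav kob rlw vpvj yjblp mumpk lhrz min
Hunk 6: at line 9 remove [yjblp,mumpk] add [hggfr,icnp,vjaxy] -> 15 lines: otusx fau irsl bectz bqw bhep kav kob rlw vpvj hggfr icnp vjaxy lhrz min
Hunk 7: at line 1 remove [fau,irsl] add [qlyrp,ctd,picpj] -> 16 lines: otusx qlyrp ctd picpj bectz bqw bhep kav kob rlw vpvj hggfr icnp vjaxy lhrz min

Answer: otusx
qlyrp
ctd
picpj
bectz
bqw
bhep
kav
kob
rlw
vpvj
hggfr
icnp
vjaxy
lhrz
min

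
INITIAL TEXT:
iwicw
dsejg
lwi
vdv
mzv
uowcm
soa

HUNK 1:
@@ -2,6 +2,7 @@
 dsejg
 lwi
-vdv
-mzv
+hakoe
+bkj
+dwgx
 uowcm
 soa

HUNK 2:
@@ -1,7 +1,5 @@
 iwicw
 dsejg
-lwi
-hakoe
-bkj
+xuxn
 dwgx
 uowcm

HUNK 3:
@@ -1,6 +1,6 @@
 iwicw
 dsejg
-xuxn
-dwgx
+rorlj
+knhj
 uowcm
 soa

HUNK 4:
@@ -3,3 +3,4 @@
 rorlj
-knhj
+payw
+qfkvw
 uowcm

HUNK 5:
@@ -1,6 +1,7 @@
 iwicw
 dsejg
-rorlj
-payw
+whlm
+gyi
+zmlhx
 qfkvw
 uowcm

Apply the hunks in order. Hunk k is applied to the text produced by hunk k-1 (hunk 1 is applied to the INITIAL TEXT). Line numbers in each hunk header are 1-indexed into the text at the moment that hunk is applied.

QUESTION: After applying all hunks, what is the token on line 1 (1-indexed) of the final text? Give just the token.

Answer: iwicw

Derivation:
Hunk 1: at line 2 remove [vdv,mzv] add [hakoe,bkj,dwgx] -> 8 lines: iwicw dsejg lwi hakoe bkj dwgx uowcm soa
Hunk 2: at line 1 remove [lwi,hakoe,bkj] add [xuxn] -> 6 lines: iwicw dsejg xuxn dwgx uowcm soa
Hunk 3: at line 1 remove [xuxn,dwgx] add [rorlj,knhj] -> 6 lines: iwicw dsejg rorlj knhj uowcm soa
Hunk 4: at line 3 remove [knhj] add [payw,qfkvw] -> 7 lines: iwicw dsejg rorlj payw qfkvw uowcm soa
Hunk 5: at line 1 remove [rorlj,payw] add [whlm,gyi,zmlhx] -> 8 lines: iwicw dsejg whlm gyi zmlhx qfkvw uowcm soa
Final line 1: iwicw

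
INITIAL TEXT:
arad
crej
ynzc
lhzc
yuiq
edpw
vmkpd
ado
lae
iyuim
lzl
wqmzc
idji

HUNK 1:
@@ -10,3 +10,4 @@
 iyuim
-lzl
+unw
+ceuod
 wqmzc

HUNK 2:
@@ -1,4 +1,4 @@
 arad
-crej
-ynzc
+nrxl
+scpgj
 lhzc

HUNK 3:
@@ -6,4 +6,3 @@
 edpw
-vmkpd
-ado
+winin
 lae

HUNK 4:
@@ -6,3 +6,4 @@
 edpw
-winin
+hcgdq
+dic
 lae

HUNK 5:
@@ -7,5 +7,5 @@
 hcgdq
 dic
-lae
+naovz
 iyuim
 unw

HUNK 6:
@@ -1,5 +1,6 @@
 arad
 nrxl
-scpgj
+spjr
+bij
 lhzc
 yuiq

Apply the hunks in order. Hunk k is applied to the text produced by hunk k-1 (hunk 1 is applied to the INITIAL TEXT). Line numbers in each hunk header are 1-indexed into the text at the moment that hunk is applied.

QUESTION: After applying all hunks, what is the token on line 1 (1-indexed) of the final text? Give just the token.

Hunk 1: at line 10 remove [lzl] add [unw,ceuod] -> 14 lines: arad crej ynzc lhzc yuiq edpw vmkpd ado lae iyuim unw ceuod wqmzc idji
Hunk 2: at line 1 remove [crej,ynzc] add [nrxl,scpgj] -> 14 lines: arad nrxl scpgj lhzc yuiq edpw vmkpd ado lae iyuim unw ceuod wqmzc idji
Hunk 3: at line 6 remove [vmkpd,ado] add [winin] -> 13 lines: arad nrxl scpgj lhzc yuiq edpw winin lae iyuim unw ceuod wqmzc idji
Hunk 4: at line 6 remove [winin] add [hcgdq,dic] -> 14 lines: arad nrxl scpgj lhzc yuiq edpw hcgdq dic lae iyuim unw ceuod wqmzc idji
Hunk 5: at line 7 remove [lae] add [naovz] -> 14 lines: arad nrxl scpgj lhzc yuiq edpw hcgdq dic naovz iyuim unw ceuod wqmzc idji
Hunk 6: at line 1 remove [scpgj] add [spjr,bij] -> 15 lines: arad nrxl spjr bij lhzc yuiq edpw hcgdq dic naovz iyuim unw ceuod wqmzc idji
Final line 1: arad

Answer: arad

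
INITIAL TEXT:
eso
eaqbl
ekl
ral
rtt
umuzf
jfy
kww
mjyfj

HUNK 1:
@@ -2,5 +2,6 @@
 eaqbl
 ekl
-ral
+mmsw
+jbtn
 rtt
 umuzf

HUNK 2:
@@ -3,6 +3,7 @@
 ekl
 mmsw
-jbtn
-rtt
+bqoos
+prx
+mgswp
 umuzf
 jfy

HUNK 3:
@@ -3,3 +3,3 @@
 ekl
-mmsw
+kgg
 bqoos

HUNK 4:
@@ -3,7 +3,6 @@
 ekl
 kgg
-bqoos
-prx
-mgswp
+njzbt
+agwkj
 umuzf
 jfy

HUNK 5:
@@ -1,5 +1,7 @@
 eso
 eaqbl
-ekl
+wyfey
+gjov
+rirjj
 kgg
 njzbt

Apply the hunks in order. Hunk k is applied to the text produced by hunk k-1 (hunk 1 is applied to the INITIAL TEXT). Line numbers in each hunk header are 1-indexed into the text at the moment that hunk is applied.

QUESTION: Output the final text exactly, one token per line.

Hunk 1: at line 2 remove [ral] add [mmsw,jbtn] -> 10 lines: eso eaqbl ekl mmsw jbtn rtt umuzf jfy kww mjyfj
Hunk 2: at line 3 remove [jbtn,rtt] add [bqoos,prx,mgswp] -> 11 lines: eso eaqbl ekl mmsw bqoos prx mgswp umuzf jfy kww mjyfj
Hunk 3: at line 3 remove [mmsw] add [kgg] -> 11 lines: eso eaqbl ekl kgg bqoos prx mgswp umuzf jfy kww mjyfj
Hunk 4: at line 3 remove [bqoos,prx,mgswp] add [njzbt,agwkj] -> 10 lines: eso eaqbl ekl kgg njzbt agwkj umuzf jfy kww mjyfj
Hunk 5: at line 1 remove [ekl] add [wyfey,gjov,rirjj] -> 12 lines: eso eaqbl wyfey gjov rirjj kgg njzbt agwkj umuzf jfy kww mjyfj

Answer: eso
eaqbl
wyfey
gjov
rirjj
kgg
njzbt
agwkj
umuzf
jfy
kww
mjyfj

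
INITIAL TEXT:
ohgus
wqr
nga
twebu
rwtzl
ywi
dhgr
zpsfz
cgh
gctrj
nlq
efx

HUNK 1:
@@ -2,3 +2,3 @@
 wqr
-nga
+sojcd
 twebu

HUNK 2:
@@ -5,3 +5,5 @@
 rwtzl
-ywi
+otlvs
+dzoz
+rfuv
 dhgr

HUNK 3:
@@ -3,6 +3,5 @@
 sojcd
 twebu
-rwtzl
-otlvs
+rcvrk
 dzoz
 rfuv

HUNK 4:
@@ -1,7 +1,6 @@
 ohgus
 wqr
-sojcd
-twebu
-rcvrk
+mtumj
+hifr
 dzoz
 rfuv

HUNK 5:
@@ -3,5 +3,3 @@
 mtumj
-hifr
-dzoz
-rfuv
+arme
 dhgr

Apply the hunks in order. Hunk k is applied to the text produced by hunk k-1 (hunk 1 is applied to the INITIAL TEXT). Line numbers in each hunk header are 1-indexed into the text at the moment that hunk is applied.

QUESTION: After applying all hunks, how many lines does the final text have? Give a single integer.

Answer: 10

Derivation:
Hunk 1: at line 2 remove [nga] add [sojcd] -> 12 lines: ohgus wqr sojcd twebu rwtzl ywi dhgr zpsfz cgh gctrj nlq efx
Hunk 2: at line 5 remove [ywi] add [otlvs,dzoz,rfuv] -> 14 lines: ohgus wqr sojcd twebu rwtzl otlvs dzoz rfuv dhgr zpsfz cgh gctrj nlq efx
Hunk 3: at line 3 remove [rwtzl,otlvs] add [rcvrk] -> 13 lines: ohgus wqr sojcd twebu rcvrk dzoz rfuv dhgr zpsfz cgh gctrj nlq efx
Hunk 4: at line 1 remove [sojcd,twebu,rcvrk] add [mtumj,hifr] -> 12 lines: ohgus wqr mtumj hifr dzoz rfuv dhgr zpsfz cgh gctrj nlq efx
Hunk 5: at line 3 remove [hifr,dzoz,rfuv] add [arme] -> 10 lines: ohgus wqr mtumj arme dhgr zpsfz cgh gctrj nlq efx
Final line count: 10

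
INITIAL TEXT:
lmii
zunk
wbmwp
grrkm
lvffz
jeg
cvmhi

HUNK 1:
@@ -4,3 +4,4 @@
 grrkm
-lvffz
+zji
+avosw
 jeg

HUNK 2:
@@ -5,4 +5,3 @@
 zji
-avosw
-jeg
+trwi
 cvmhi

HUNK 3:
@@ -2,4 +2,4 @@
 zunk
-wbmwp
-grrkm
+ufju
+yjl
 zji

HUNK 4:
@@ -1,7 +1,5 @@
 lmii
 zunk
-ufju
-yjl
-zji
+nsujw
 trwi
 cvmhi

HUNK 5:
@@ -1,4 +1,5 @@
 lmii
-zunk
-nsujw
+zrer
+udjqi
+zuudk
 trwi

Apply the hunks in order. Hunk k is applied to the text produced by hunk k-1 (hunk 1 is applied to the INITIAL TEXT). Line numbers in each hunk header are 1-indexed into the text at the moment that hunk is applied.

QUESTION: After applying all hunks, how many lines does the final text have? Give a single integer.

Hunk 1: at line 4 remove [lvffz] add [zji,avosw] -> 8 lines: lmii zunk wbmwp grrkm zji avosw jeg cvmhi
Hunk 2: at line 5 remove [avosw,jeg] add [trwi] -> 7 lines: lmii zunk wbmwp grrkm zji trwi cvmhi
Hunk 3: at line 2 remove [wbmwp,grrkm] add [ufju,yjl] -> 7 lines: lmii zunk ufju yjl zji trwi cvmhi
Hunk 4: at line 1 remove [ufju,yjl,zji] add [nsujw] -> 5 lines: lmii zunk nsujw trwi cvmhi
Hunk 5: at line 1 remove [zunk,nsujw] add [zrer,udjqi,zuudk] -> 6 lines: lmii zrer udjqi zuudk trwi cvmhi
Final line count: 6

Answer: 6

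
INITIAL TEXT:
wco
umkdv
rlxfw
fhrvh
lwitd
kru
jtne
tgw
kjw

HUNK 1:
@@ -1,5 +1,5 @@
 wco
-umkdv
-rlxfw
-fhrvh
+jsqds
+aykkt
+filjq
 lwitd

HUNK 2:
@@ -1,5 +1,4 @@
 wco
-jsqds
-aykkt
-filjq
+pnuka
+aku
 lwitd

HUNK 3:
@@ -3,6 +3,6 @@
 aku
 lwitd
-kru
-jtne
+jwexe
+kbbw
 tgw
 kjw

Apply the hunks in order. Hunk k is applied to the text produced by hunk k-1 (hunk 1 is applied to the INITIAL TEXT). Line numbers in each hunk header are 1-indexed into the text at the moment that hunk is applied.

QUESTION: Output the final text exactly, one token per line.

Hunk 1: at line 1 remove [umkdv,rlxfw,fhrvh] add [jsqds,aykkt,filjq] -> 9 lines: wco jsqds aykkt filjq lwitd kru jtne tgw kjw
Hunk 2: at line 1 remove [jsqds,aykkt,filjq] add [pnuka,aku] -> 8 lines: wco pnuka aku lwitd kru jtne tgw kjw
Hunk 3: at line 3 remove [kru,jtne] add [jwexe,kbbw] -> 8 lines: wco pnuka aku lwitd jwexe kbbw tgw kjw

Answer: wco
pnuka
aku
lwitd
jwexe
kbbw
tgw
kjw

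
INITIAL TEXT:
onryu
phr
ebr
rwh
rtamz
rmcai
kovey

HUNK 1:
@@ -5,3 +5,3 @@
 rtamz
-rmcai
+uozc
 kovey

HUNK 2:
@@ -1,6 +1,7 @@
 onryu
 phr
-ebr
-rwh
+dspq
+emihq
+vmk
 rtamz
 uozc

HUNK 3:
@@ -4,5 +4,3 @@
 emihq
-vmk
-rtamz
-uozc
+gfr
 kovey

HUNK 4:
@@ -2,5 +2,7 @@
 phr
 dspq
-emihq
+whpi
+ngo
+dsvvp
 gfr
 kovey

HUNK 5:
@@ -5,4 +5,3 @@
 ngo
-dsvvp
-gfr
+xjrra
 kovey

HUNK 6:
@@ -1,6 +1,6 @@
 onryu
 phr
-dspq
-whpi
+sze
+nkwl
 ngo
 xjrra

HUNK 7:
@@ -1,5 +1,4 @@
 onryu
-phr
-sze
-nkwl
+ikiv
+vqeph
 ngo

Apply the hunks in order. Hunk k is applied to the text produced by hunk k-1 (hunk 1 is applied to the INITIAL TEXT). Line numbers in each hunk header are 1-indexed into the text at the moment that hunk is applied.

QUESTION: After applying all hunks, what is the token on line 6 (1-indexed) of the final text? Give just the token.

Answer: kovey

Derivation:
Hunk 1: at line 5 remove [rmcai] add [uozc] -> 7 lines: onryu phr ebr rwh rtamz uozc kovey
Hunk 2: at line 1 remove [ebr,rwh] add [dspq,emihq,vmk] -> 8 lines: onryu phr dspq emihq vmk rtamz uozc kovey
Hunk 3: at line 4 remove [vmk,rtamz,uozc] add [gfr] -> 6 lines: onryu phr dspq emihq gfr kovey
Hunk 4: at line 2 remove [emihq] add [whpi,ngo,dsvvp] -> 8 lines: onryu phr dspq whpi ngo dsvvp gfr kovey
Hunk 5: at line 5 remove [dsvvp,gfr] add [xjrra] -> 7 lines: onryu phr dspq whpi ngo xjrra kovey
Hunk 6: at line 1 remove [dspq,whpi] add [sze,nkwl] -> 7 lines: onryu phr sze nkwl ngo xjrra kovey
Hunk 7: at line 1 remove [phr,sze,nkwl] add [ikiv,vqeph] -> 6 lines: onryu ikiv vqeph ngo xjrra kovey
Final line 6: kovey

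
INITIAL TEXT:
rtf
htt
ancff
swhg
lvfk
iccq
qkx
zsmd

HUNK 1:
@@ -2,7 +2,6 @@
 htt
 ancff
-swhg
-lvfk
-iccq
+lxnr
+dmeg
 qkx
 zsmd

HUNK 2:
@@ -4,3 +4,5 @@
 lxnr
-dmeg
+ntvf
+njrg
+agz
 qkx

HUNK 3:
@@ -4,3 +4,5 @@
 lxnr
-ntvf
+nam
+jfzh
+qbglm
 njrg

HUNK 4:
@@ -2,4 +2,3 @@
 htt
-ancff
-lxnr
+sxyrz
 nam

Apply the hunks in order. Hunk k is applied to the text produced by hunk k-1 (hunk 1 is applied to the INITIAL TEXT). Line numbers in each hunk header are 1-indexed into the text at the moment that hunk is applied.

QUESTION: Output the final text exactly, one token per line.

Answer: rtf
htt
sxyrz
nam
jfzh
qbglm
njrg
agz
qkx
zsmd

Derivation:
Hunk 1: at line 2 remove [swhg,lvfk,iccq] add [lxnr,dmeg] -> 7 lines: rtf htt ancff lxnr dmeg qkx zsmd
Hunk 2: at line 4 remove [dmeg] add [ntvf,njrg,agz] -> 9 lines: rtf htt ancff lxnr ntvf njrg agz qkx zsmd
Hunk 3: at line 4 remove [ntvf] add [nam,jfzh,qbglm] -> 11 lines: rtf htt ancff lxnr nam jfzh qbglm njrg agz qkx zsmd
Hunk 4: at line 2 remove [ancff,lxnr] add [sxyrz] -> 10 lines: rtf htt sxyrz nam jfzh qbglm njrg agz qkx zsmd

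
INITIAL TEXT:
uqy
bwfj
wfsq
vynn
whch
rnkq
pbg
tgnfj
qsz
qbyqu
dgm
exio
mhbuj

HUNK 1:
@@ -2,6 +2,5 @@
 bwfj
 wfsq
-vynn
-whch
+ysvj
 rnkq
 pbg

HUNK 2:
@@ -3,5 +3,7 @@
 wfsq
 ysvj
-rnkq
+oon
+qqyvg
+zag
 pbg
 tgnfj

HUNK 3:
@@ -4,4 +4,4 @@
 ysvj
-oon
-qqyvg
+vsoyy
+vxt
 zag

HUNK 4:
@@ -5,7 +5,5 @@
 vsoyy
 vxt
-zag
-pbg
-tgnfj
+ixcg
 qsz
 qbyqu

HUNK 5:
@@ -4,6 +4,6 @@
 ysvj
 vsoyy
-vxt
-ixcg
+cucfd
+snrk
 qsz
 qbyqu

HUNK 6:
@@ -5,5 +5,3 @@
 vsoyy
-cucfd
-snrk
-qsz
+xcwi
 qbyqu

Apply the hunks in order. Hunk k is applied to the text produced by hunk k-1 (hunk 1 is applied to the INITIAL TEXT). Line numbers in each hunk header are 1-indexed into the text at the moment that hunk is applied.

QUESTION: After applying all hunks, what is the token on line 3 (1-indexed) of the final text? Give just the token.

Hunk 1: at line 2 remove [vynn,whch] add [ysvj] -> 12 lines: uqy bwfj wfsq ysvj rnkq pbg tgnfj qsz qbyqu dgm exio mhbuj
Hunk 2: at line 3 remove [rnkq] add [oon,qqyvg,zag] -> 14 lines: uqy bwfj wfsq ysvj oon qqyvg zag pbg tgnfj qsz qbyqu dgm exio mhbuj
Hunk 3: at line 4 remove [oon,qqyvg] add [vsoyy,vxt] -> 14 lines: uqy bwfj wfsq ysvj vsoyy vxt zag pbg tgnfj qsz qbyqu dgm exio mhbuj
Hunk 4: at line 5 remove [zag,pbg,tgnfj] add [ixcg] -> 12 lines: uqy bwfj wfsq ysvj vsoyy vxt ixcg qsz qbyqu dgm exio mhbuj
Hunk 5: at line 4 remove [vxt,ixcg] add [cucfd,snrk] -> 12 lines: uqy bwfj wfsq ysvj vsoyy cucfd snrk qsz qbyqu dgm exio mhbuj
Hunk 6: at line 5 remove [cucfd,snrk,qsz] add [xcwi] -> 10 lines: uqy bwfj wfsq ysvj vsoyy xcwi qbyqu dgm exio mhbuj
Final line 3: wfsq

Answer: wfsq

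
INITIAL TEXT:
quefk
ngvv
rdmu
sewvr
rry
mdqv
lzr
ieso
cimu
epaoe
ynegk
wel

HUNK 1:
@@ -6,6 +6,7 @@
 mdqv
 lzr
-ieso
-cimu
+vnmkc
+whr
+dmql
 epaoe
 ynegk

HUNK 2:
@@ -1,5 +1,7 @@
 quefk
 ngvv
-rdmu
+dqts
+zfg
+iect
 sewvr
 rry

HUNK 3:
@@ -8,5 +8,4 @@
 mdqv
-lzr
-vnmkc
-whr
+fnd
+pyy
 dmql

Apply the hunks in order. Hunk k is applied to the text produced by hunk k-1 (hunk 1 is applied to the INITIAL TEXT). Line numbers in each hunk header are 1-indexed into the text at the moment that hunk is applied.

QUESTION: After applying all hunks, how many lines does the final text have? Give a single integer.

Answer: 14

Derivation:
Hunk 1: at line 6 remove [ieso,cimu] add [vnmkc,whr,dmql] -> 13 lines: quefk ngvv rdmu sewvr rry mdqv lzr vnmkc whr dmql epaoe ynegk wel
Hunk 2: at line 1 remove [rdmu] add [dqts,zfg,iect] -> 15 lines: quefk ngvv dqts zfg iect sewvr rry mdqv lzr vnmkc whr dmql epaoe ynegk wel
Hunk 3: at line 8 remove [lzr,vnmkc,whr] add [fnd,pyy] -> 14 lines: quefk ngvv dqts zfg iect sewvr rry mdqv fnd pyy dmql epaoe ynegk wel
Final line count: 14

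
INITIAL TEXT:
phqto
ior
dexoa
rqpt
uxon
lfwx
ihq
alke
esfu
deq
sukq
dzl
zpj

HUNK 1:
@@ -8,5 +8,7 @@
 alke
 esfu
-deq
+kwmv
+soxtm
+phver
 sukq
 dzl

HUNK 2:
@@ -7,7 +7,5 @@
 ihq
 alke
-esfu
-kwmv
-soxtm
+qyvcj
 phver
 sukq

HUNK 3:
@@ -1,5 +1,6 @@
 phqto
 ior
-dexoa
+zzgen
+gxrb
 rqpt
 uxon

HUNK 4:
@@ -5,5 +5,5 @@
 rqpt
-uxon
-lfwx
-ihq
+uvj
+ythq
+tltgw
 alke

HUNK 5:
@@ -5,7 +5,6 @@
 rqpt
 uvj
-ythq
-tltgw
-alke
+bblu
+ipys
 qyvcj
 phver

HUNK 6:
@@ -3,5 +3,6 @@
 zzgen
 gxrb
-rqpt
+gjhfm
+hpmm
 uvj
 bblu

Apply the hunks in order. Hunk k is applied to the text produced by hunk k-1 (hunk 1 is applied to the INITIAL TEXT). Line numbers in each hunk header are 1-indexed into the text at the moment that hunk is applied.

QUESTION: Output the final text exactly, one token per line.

Hunk 1: at line 8 remove [deq] add [kwmv,soxtm,phver] -> 15 lines: phqto ior dexoa rqpt uxon lfwx ihq alke esfu kwmv soxtm phver sukq dzl zpj
Hunk 2: at line 7 remove [esfu,kwmv,soxtm] add [qyvcj] -> 13 lines: phqto ior dexoa rqpt uxon lfwx ihq alke qyvcj phver sukq dzl zpj
Hunk 3: at line 1 remove [dexoa] add [zzgen,gxrb] -> 14 lines: phqto ior zzgen gxrb rqpt uxon lfwx ihq alke qyvcj phver sukq dzl zpj
Hunk 4: at line 5 remove [uxon,lfwx,ihq] add [uvj,ythq,tltgw] -> 14 lines: phqto ior zzgen gxrb rqpt uvj ythq tltgw alke qyvcj phver sukq dzl zpj
Hunk 5: at line 5 remove [ythq,tltgw,alke] add [bblu,ipys] -> 13 lines: phqto ior zzgen gxrb rqpt uvj bblu ipys qyvcj phver sukq dzl zpj
Hunk 6: at line 3 remove [rqpt] add [gjhfm,hpmm] -> 14 lines: phqto ior zzgen gxrb gjhfm hpmm uvj bblu ipys qyvcj phver sukq dzl zpj

Answer: phqto
ior
zzgen
gxrb
gjhfm
hpmm
uvj
bblu
ipys
qyvcj
phver
sukq
dzl
zpj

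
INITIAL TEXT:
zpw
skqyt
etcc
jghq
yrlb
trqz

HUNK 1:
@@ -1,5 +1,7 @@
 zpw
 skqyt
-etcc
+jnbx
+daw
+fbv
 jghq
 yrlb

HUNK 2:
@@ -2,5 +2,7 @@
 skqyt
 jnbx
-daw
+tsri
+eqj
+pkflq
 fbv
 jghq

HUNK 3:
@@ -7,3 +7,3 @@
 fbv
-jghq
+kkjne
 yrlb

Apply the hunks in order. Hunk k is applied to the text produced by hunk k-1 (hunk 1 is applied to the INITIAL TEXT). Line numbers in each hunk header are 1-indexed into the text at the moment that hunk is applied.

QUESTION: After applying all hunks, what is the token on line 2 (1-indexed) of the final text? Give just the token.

Answer: skqyt

Derivation:
Hunk 1: at line 1 remove [etcc] add [jnbx,daw,fbv] -> 8 lines: zpw skqyt jnbx daw fbv jghq yrlb trqz
Hunk 2: at line 2 remove [daw] add [tsri,eqj,pkflq] -> 10 lines: zpw skqyt jnbx tsri eqj pkflq fbv jghq yrlb trqz
Hunk 3: at line 7 remove [jghq] add [kkjne] -> 10 lines: zpw skqyt jnbx tsri eqj pkflq fbv kkjne yrlb trqz
Final line 2: skqyt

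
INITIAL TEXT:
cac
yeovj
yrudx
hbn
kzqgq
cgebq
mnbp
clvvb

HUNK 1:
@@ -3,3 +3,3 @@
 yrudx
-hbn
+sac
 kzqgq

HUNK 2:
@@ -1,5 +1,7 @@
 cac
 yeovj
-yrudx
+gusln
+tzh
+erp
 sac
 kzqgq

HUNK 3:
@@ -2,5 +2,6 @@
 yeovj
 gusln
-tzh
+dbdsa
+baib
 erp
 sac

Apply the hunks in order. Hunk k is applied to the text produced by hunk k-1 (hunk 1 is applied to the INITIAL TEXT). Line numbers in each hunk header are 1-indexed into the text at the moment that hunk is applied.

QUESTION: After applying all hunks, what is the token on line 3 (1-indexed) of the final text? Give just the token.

Hunk 1: at line 3 remove [hbn] add [sac] -> 8 lines: cac yeovj yrudx sac kzqgq cgebq mnbp clvvb
Hunk 2: at line 1 remove [yrudx] add [gusln,tzh,erp] -> 10 lines: cac yeovj gusln tzh erp sac kzqgq cgebq mnbp clvvb
Hunk 3: at line 2 remove [tzh] add [dbdsa,baib] -> 11 lines: cac yeovj gusln dbdsa baib erp sac kzqgq cgebq mnbp clvvb
Final line 3: gusln

Answer: gusln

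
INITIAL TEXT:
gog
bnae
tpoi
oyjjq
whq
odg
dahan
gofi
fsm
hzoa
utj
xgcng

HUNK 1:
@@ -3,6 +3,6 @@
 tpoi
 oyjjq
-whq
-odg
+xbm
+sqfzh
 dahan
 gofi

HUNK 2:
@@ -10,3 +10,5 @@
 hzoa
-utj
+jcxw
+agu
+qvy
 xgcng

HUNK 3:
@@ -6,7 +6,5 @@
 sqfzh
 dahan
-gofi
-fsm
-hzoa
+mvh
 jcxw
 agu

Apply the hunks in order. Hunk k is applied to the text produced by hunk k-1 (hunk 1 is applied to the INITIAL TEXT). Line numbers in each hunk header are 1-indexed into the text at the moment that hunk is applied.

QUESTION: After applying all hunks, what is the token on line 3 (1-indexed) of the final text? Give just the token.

Answer: tpoi

Derivation:
Hunk 1: at line 3 remove [whq,odg] add [xbm,sqfzh] -> 12 lines: gog bnae tpoi oyjjq xbm sqfzh dahan gofi fsm hzoa utj xgcng
Hunk 2: at line 10 remove [utj] add [jcxw,agu,qvy] -> 14 lines: gog bnae tpoi oyjjq xbm sqfzh dahan gofi fsm hzoa jcxw agu qvy xgcng
Hunk 3: at line 6 remove [gofi,fsm,hzoa] add [mvh] -> 12 lines: gog bnae tpoi oyjjq xbm sqfzh dahan mvh jcxw agu qvy xgcng
Final line 3: tpoi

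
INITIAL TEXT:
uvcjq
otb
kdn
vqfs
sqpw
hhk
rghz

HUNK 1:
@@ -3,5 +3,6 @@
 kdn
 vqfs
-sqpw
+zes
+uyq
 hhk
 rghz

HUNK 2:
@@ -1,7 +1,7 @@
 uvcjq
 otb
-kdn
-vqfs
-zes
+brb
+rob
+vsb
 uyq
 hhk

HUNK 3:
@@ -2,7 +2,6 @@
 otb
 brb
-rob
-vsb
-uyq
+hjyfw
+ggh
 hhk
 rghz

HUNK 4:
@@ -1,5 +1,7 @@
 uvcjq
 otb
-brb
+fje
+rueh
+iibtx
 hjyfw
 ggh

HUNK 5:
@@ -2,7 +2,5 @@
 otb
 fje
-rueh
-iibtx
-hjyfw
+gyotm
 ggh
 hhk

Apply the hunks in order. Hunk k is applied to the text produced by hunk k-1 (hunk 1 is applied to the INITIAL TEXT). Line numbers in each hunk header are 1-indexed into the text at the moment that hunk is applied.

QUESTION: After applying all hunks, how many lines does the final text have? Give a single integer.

Hunk 1: at line 3 remove [sqpw] add [zes,uyq] -> 8 lines: uvcjq otb kdn vqfs zes uyq hhk rghz
Hunk 2: at line 1 remove [kdn,vqfs,zes] add [brb,rob,vsb] -> 8 lines: uvcjq otb brb rob vsb uyq hhk rghz
Hunk 3: at line 2 remove [rob,vsb,uyq] add [hjyfw,ggh] -> 7 lines: uvcjq otb brb hjyfw ggh hhk rghz
Hunk 4: at line 1 remove [brb] add [fje,rueh,iibtx] -> 9 lines: uvcjq otb fje rueh iibtx hjyfw ggh hhk rghz
Hunk 5: at line 2 remove [rueh,iibtx,hjyfw] add [gyotm] -> 7 lines: uvcjq otb fje gyotm ggh hhk rghz
Final line count: 7

Answer: 7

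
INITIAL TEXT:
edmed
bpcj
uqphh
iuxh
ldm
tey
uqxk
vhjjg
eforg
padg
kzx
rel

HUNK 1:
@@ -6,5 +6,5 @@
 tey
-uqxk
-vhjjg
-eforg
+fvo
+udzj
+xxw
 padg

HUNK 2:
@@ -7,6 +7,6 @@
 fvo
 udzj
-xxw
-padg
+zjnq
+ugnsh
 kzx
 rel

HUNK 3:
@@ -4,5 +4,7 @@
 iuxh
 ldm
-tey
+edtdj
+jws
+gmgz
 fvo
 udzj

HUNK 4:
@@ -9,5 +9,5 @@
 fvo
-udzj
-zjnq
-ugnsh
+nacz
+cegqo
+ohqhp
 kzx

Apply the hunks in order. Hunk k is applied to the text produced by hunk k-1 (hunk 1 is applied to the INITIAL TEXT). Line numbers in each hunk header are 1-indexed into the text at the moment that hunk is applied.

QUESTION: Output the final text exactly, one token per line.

Answer: edmed
bpcj
uqphh
iuxh
ldm
edtdj
jws
gmgz
fvo
nacz
cegqo
ohqhp
kzx
rel

Derivation:
Hunk 1: at line 6 remove [uqxk,vhjjg,eforg] add [fvo,udzj,xxw] -> 12 lines: edmed bpcj uqphh iuxh ldm tey fvo udzj xxw padg kzx rel
Hunk 2: at line 7 remove [xxw,padg] add [zjnq,ugnsh] -> 12 lines: edmed bpcj uqphh iuxh ldm tey fvo udzj zjnq ugnsh kzx rel
Hunk 3: at line 4 remove [tey] add [edtdj,jws,gmgz] -> 14 lines: edmed bpcj uqphh iuxh ldm edtdj jws gmgz fvo udzj zjnq ugnsh kzx rel
Hunk 4: at line 9 remove [udzj,zjnq,ugnsh] add [nacz,cegqo,ohqhp] -> 14 lines: edmed bpcj uqphh iuxh ldm edtdj jws gmgz fvo nacz cegqo ohqhp kzx rel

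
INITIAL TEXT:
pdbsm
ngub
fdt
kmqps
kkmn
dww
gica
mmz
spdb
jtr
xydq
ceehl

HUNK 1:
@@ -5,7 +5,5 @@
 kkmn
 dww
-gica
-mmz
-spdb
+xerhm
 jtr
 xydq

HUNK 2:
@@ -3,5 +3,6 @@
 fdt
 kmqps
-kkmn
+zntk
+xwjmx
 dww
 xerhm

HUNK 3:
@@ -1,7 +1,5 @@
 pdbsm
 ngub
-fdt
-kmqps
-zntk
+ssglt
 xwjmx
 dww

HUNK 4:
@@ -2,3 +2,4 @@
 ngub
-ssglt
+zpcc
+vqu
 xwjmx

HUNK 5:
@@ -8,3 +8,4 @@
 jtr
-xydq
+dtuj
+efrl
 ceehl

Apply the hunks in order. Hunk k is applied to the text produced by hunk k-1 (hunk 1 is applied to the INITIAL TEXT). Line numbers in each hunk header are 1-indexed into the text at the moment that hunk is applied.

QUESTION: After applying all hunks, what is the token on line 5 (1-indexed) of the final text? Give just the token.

Answer: xwjmx

Derivation:
Hunk 1: at line 5 remove [gica,mmz,spdb] add [xerhm] -> 10 lines: pdbsm ngub fdt kmqps kkmn dww xerhm jtr xydq ceehl
Hunk 2: at line 3 remove [kkmn] add [zntk,xwjmx] -> 11 lines: pdbsm ngub fdt kmqps zntk xwjmx dww xerhm jtr xydq ceehl
Hunk 3: at line 1 remove [fdt,kmqps,zntk] add [ssglt] -> 9 lines: pdbsm ngub ssglt xwjmx dww xerhm jtr xydq ceehl
Hunk 4: at line 2 remove [ssglt] add [zpcc,vqu] -> 10 lines: pdbsm ngub zpcc vqu xwjmx dww xerhm jtr xydq ceehl
Hunk 5: at line 8 remove [xydq] add [dtuj,efrl] -> 11 lines: pdbsm ngub zpcc vqu xwjmx dww xerhm jtr dtuj efrl ceehl
Final line 5: xwjmx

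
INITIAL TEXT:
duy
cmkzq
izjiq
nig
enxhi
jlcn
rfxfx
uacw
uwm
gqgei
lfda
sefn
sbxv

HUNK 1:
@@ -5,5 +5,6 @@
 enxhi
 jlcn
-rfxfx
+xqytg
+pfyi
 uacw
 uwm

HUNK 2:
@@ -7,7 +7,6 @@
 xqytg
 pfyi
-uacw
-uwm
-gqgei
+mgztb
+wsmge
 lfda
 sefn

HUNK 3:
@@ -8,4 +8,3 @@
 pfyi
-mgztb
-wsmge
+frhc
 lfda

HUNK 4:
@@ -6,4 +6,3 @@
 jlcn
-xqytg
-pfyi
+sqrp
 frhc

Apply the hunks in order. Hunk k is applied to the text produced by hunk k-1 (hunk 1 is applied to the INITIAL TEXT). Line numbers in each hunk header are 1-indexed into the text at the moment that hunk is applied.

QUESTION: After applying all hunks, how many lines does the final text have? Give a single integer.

Hunk 1: at line 5 remove [rfxfx] add [xqytg,pfyi] -> 14 lines: duy cmkzq izjiq nig enxhi jlcn xqytg pfyi uacw uwm gqgei lfda sefn sbxv
Hunk 2: at line 7 remove [uacw,uwm,gqgei] add [mgztb,wsmge] -> 13 lines: duy cmkzq izjiq nig enxhi jlcn xqytg pfyi mgztb wsmge lfda sefn sbxv
Hunk 3: at line 8 remove [mgztb,wsmge] add [frhc] -> 12 lines: duy cmkzq izjiq nig enxhi jlcn xqytg pfyi frhc lfda sefn sbxv
Hunk 4: at line 6 remove [xqytg,pfyi] add [sqrp] -> 11 lines: duy cmkzq izjiq nig enxhi jlcn sqrp frhc lfda sefn sbxv
Final line count: 11

Answer: 11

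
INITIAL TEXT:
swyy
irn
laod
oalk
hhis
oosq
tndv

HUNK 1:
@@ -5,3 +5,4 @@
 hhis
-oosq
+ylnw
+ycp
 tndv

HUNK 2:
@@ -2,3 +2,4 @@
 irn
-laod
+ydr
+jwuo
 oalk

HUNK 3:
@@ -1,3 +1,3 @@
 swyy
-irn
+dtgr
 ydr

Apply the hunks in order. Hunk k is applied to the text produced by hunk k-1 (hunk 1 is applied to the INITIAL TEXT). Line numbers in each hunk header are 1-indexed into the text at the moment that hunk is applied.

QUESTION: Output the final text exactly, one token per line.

Hunk 1: at line 5 remove [oosq] add [ylnw,ycp] -> 8 lines: swyy irn laod oalk hhis ylnw ycp tndv
Hunk 2: at line 2 remove [laod] add [ydr,jwuo] -> 9 lines: swyy irn ydr jwuo oalk hhis ylnw ycp tndv
Hunk 3: at line 1 remove [irn] add [dtgr] -> 9 lines: swyy dtgr ydr jwuo oalk hhis ylnw ycp tndv

Answer: swyy
dtgr
ydr
jwuo
oalk
hhis
ylnw
ycp
tndv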